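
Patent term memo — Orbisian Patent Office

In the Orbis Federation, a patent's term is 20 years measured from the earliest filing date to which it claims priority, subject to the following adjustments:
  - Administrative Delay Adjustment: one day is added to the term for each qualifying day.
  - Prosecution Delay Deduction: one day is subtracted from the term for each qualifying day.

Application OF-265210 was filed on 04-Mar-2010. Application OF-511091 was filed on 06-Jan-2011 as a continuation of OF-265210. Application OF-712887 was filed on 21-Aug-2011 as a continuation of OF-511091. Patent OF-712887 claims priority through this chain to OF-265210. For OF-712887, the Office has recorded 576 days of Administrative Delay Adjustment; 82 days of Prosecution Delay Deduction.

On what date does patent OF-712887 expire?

Earliest priority filing: 4 March 2010.
Base term: 4 March 2010 + 20 years → 4 March 2030.
Administrative Delay Adjustment: +576 days → 1 October 2031.
Prosecution Delay Deduction: −82 days → 11 July 2031.

July 11, 2031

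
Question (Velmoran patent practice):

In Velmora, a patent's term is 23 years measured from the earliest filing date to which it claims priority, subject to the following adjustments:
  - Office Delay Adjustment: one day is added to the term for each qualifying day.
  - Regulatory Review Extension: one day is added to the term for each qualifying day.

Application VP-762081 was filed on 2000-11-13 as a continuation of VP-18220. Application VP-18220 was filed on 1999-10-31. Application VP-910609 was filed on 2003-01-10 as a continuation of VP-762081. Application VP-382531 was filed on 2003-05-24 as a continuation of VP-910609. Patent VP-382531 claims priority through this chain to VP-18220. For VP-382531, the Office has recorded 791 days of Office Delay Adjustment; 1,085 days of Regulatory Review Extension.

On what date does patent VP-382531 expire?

Earliest priority filing: 31 October 1999.
Base term: 31 October 1999 + 23 years → 31 October 2022.
Office Delay Adjustment: +791 days → 30 December 2024.
Regulatory Review Extension: +1085 days → 20 December 2027.

2027-12-20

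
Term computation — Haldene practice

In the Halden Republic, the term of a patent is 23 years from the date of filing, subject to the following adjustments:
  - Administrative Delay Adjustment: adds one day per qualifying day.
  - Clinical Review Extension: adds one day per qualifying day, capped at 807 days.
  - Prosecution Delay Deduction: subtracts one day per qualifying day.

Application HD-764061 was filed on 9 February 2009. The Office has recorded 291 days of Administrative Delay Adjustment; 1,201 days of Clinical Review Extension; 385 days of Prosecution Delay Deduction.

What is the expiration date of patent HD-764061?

Base term: filing date + 23 years → 9 February 2032.
Administrative Delay Adjustment: +291 days → 26 November 2032.
Clinical Review Extension: 1201 days claimed exceeds the 807-day cap, so +807 days → 11 February 2035.
Prosecution Delay Deduction: −385 days → 22 January 2034.

January 22, 2034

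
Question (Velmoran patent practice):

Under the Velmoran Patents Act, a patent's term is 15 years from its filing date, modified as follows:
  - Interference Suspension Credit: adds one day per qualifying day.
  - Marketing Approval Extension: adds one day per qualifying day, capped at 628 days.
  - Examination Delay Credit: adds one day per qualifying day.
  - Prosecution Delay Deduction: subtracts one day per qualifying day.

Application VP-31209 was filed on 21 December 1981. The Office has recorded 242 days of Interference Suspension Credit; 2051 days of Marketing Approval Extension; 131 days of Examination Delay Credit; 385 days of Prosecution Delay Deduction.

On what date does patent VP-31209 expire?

Base term: filing date + 15 years → 21 December 1996.
Interference Suspension Credit: +242 days → 20 August 1997.
Marketing Approval Extension: 2051 days claimed exceeds the 628-day cap, so +628 days → 10 May 1999.
Examination Delay Credit: +131 days → 18 September 1999.
Prosecution Delay Deduction: −385 days → 29 August 1998.

1998-08-29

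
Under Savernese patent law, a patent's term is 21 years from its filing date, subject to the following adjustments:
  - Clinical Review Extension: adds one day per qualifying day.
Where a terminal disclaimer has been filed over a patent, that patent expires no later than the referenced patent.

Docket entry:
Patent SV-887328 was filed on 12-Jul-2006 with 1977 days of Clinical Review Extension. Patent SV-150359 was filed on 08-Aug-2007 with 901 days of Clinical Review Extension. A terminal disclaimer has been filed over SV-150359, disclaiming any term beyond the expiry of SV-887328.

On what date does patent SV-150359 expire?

Natural term of SV-150359:
  Base: filing + 21 years → 8 August 2028.
  Clinical Review Extension: +901 days → 26 January 2031.
Expiry of referenced patent SV-887328:
  Base: filing + 21 years → 12 July 2027.
  Clinical Review Extension: +1977 days → 9 December 2032.
Terminal disclaimer: SV-150359 expires on the earlier of 26 January 2031 and 9 December 2032.

January 26, 2031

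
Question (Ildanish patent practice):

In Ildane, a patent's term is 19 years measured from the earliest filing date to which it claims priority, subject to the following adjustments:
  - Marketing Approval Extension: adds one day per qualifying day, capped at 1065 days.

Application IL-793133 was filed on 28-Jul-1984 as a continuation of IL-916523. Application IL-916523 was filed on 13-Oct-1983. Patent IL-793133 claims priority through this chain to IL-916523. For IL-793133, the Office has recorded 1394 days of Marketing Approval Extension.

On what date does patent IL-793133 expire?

Earliest priority filing: 13 October 1983.
Base term: 13 October 1983 + 19 years → 13 October 2002.
Marketing Approval Extension: 1394 days claimed exceeds the 1065-day cap, so +1065 days → 12 September 2005.

September 12, 2005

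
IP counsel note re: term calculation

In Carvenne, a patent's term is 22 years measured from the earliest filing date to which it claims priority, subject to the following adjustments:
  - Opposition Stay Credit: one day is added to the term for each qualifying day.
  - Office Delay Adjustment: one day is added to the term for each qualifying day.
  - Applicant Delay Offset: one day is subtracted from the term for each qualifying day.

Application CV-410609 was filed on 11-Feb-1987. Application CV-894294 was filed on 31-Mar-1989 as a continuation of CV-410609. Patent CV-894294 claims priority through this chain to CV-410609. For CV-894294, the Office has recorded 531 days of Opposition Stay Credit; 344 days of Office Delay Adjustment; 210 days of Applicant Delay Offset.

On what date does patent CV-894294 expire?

Earliest priority filing: 11 February 1987.
Base term: 11 February 1987 + 22 years → 11 February 2009.
Opposition Stay Credit: +531 days → 27 July 2010.
Office Delay Adjustment: +344 days → 6 July 2011.
Applicant Delay Offset: −210 days → 8 December 2010.

December 8, 2010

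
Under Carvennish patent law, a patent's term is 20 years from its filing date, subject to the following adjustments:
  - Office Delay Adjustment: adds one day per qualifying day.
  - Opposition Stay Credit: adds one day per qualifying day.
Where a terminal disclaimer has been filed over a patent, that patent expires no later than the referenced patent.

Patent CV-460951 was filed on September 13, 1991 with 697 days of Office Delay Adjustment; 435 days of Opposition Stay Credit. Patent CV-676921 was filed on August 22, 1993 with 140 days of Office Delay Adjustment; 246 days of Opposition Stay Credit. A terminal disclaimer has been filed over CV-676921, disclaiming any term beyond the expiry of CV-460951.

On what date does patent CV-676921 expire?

2014-09-12

Natural term of CV-676921:
  Base: filing + 20 years → 22 August 2013.
  Office Delay Adjustment: +140 days → 9 January 2014.
  Opposition Stay Credit: +246 days → 12 September 2014.
Expiry of referenced patent CV-460951:
  Base: filing + 20 years → 13 September 2011.
  Office Delay Adjustment: +697 days → 10 August 2013.
  Opposition Stay Credit: +435 days → 19 October 2014.
Terminal disclaimer: CV-676921 expires on the earlier of 12 September 2014 and 19 October 2014.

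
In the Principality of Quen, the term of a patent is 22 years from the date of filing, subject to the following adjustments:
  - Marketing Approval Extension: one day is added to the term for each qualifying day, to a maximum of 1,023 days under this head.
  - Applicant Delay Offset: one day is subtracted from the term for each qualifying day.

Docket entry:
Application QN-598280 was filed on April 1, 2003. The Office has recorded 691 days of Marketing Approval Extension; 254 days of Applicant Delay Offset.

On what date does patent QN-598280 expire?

Base term: filing date + 22 years → 1 April 2025.
Marketing Approval Extension: 691 days (within the 1023-day cap) → +691 days → 21 February 2027.
Applicant Delay Offset: −254 days → 12 June 2026.

2026-06-12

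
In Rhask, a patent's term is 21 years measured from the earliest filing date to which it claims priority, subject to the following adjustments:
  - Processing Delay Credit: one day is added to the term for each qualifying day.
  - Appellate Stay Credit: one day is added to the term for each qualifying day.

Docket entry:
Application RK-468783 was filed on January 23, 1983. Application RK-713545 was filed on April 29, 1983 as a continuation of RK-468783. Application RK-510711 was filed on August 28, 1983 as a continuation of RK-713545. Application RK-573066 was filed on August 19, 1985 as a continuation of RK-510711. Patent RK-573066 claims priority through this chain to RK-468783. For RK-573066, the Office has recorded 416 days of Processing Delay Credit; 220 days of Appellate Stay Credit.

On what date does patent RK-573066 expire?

October 20, 2005

Earliest priority filing: 23 January 1983.
Base term: 23 January 1983 + 21 years → 23 January 2004.
Processing Delay Credit: +416 days → 14 March 2005.
Appellate Stay Credit: +220 days → 20 October 2005.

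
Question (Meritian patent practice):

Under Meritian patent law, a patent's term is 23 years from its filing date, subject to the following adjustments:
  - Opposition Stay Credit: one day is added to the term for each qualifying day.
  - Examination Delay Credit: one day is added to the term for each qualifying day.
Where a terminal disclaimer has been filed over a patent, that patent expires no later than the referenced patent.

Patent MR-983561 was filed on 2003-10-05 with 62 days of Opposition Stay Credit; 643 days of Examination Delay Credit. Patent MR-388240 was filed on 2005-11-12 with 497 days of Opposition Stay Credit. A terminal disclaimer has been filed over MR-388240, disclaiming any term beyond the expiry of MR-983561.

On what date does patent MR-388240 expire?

September 9, 2028

Natural term of MR-388240:
  Base: filing + 23 years → 12 November 2028.
  Opposition Stay Credit: +497 days → 24 March 2030.
Expiry of referenced patent MR-983561:
  Base: filing + 23 years → 5 October 2026.
  Opposition Stay Credit: +62 days → 6 December 2026.
  Examination Delay Credit: +643 days → 9 September 2028.
Terminal disclaimer: MR-388240 expires on the earlier of 24 March 2030 and 9 September 2028.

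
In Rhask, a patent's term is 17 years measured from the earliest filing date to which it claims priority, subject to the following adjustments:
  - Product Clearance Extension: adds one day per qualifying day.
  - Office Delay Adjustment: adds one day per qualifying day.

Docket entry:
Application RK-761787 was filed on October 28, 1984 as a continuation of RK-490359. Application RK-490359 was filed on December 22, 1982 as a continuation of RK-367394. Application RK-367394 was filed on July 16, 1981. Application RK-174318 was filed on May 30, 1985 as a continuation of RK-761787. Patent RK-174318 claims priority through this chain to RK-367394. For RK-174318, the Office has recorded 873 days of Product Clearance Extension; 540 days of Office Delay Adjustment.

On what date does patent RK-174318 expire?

2002-05-29

Earliest priority filing: 16 July 1981.
Base term: 16 July 1981 + 17 years → 16 July 1998.
Product Clearance Extension: +873 days → 5 December 2000.
Office Delay Adjustment: +540 days → 29 May 2002.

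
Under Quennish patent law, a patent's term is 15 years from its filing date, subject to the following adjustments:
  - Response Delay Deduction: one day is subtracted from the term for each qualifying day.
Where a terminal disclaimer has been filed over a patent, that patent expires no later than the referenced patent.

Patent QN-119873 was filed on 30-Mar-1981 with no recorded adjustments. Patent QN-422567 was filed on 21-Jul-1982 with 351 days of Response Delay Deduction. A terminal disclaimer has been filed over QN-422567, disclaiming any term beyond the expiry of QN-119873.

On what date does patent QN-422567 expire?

Natural term of QN-422567:
  Base: filing + 15 years → 21 July 1997.
  Response Delay Deduction: −351 days → 4 August 1996.
Expiry of referenced patent QN-119873:
  Base: filing + 15 years → 30 March 1996.
Terminal disclaimer: QN-422567 expires on the earlier of 4 August 1996 and 30 March 1996.

1996-03-30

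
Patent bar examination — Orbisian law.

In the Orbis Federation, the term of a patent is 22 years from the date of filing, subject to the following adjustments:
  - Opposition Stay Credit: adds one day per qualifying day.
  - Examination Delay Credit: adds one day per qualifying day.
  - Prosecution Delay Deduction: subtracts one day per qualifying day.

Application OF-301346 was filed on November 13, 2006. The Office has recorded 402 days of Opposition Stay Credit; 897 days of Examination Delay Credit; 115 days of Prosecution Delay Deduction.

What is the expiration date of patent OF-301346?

Base term: filing date + 22 years → 13 November 2028.
Opposition Stay Credit: +402 days → 20 December 2029.
Examination Delay Credit: +897 days → 4 June 2032.
Prosecution Delay Deduction: −115 days → 10 February 2032.

February 10, 2032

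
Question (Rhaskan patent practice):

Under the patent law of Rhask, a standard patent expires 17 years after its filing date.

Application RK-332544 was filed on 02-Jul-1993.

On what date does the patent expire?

Filing date + 17 years → 2 July 2010.

2010-07-02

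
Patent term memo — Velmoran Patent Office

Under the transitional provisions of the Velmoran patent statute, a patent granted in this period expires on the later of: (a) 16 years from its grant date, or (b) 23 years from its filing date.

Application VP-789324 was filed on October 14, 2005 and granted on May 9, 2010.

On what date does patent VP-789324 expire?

October 14, 2028

(a) grant + 16 years → 9 May 2026.
(b) filing + 23 years → 14 October 2028.
Later of the two: 14 October 2028.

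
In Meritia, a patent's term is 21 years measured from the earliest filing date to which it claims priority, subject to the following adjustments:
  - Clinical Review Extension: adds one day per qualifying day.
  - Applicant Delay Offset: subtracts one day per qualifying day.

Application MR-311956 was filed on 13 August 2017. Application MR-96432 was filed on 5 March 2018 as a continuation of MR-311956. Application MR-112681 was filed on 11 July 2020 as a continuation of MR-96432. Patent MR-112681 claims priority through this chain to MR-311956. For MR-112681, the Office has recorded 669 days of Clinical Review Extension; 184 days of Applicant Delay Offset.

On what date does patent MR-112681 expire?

2039-12-11

Earliest priority filing: 13 August 2017.
Base term: 13 August 2017 + 21 years → 13 August 2038.
Clinical Review Extension: +669 days → 12 June 2040.
Applicant Delay Offset: −184 days → 11 December 2039.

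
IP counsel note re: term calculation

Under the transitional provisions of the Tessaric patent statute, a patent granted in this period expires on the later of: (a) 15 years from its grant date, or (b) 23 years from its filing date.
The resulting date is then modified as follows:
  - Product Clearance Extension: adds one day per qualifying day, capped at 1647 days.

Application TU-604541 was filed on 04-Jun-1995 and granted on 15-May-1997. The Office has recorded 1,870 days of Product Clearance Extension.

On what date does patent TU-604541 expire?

(a) grant + 15 years → 15 May 2012.
(b) filing + 23 years → 4 June 2018.
Later of the two: 4 June 2018.
Product Clearance Extension: 1870 days claimed exceeds the 1647-day cap, so +1647 days → 7 December 2022.

2022-12-07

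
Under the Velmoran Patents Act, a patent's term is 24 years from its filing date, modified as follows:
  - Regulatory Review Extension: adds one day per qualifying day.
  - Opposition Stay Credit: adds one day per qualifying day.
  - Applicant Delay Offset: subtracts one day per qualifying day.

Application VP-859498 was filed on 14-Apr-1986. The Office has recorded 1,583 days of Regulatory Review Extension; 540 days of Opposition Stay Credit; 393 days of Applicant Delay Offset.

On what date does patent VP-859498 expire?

2015-01-08

Base term: filing date + 24 years → 14 April 2010.
Regulatory Review Extension: +1583 days → 14 August 2014.
Opposition Stay Credit: +540 days → 5 February 2016.
Applicant Delay Offset: −393 days → 8 January 2015.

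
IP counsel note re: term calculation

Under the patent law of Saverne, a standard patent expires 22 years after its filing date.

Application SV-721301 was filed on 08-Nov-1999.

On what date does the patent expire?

Filing date + 22 years → 8 November 2021.

2021-11-08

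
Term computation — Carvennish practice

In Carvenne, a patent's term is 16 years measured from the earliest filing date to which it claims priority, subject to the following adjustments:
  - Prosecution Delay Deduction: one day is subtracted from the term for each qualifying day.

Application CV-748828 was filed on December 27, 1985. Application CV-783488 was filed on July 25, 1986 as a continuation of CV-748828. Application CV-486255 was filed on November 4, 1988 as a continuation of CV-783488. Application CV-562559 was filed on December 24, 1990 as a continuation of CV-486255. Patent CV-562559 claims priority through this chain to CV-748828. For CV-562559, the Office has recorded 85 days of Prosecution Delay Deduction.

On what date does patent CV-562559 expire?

Earliest priority filing: 27 December 1985.
Base term: 27 December 1985 + 16 years → 27 December 2001.
Prosecution Delay Deduction: −85 days → 3 October 2001.

October 3, 2001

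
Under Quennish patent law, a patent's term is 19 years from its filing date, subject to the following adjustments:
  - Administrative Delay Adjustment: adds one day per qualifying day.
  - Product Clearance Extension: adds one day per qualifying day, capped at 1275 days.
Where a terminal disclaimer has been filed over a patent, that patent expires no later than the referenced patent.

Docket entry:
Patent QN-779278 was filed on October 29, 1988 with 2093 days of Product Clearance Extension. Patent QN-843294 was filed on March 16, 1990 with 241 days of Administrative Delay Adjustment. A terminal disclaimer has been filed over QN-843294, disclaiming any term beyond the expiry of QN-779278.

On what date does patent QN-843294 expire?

Natural term of QN-843294:
  Base: filing + 19 years → 16 March 2009.
  Administrative Delay Adjustment: +241 days → 12 November 2009.
Expiry of referenced patent QN-779278:
  Base: filing + 19 years → 29 October 2007.
  Product Clearance Extension: 2093 days claimed exceeds the 1275-day cap, so +1275 days → 26 April 2011.
Terminal disclaimer: QN-843294 expires on the earlier of 12 November 2009 and 26 April 2011.

2009-11-12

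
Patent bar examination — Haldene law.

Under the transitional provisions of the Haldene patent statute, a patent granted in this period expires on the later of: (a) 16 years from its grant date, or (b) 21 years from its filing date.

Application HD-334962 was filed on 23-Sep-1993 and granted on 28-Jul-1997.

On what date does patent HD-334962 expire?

September 23, 2014

(a) grant + 16 years → 28 July 2013.
(b) filing + 21 years → 23 September 2014.
Later of the two: 23 September 2014.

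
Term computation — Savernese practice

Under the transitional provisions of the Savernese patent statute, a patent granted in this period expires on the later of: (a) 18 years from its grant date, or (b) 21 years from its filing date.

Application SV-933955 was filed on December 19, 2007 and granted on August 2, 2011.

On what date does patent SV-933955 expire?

2029-08-02

(a) grant + 18 years → 2 August 2029.
(b) filing + 21 years → 19 December 2028.
Later of the two: 2 August 2029.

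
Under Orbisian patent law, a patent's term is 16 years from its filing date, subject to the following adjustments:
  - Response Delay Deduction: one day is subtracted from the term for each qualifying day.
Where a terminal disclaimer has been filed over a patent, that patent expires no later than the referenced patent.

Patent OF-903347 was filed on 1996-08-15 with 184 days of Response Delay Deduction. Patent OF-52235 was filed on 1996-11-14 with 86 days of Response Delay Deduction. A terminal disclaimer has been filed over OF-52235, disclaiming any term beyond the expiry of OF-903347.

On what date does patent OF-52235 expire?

Natural term of OF-52235:
  Base: filing + 16 years → 14 November 2012.
  Response Delay Deduction: −86 days → 20 August 2012.
Expiry of referenced patent OF-903347:
  Base: filing + 16 years → 15 August 2012.
  Response Delay Deduction: −184 days → 13 February 2012.
Terminal disclaimer: OF-52235 expires on the earlier of 20 August 2012 and 13 February 2012.

February 13, 2012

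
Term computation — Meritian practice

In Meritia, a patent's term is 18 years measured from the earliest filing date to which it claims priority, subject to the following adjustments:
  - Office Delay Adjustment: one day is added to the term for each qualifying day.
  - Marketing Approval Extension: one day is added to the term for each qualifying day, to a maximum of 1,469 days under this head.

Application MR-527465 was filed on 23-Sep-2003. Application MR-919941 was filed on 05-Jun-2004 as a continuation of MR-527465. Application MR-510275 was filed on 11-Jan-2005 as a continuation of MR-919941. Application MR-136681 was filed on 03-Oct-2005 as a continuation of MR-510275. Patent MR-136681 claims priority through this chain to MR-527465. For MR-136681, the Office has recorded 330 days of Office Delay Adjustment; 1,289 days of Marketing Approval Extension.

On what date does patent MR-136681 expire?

2026-02-28

Earliest priority filing: 23 September 2003.
Base term: 23 September 2003 + 18 years → 23 September 2021.
Office Delay Adjustment: +330 days → 19 August 2022.
Marketing Approval Extension: 1289 days (within the 1469-day cap) → +1289 days → 28 February 2026.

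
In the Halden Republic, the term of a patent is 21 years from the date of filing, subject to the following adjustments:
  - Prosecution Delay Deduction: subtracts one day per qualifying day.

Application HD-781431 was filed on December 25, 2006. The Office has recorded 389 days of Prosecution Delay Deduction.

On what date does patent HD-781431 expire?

December 1, 2026

Base term: filing date + 21 years → 25 December 2027.
Prosecution Delay Deduction: −389 days → 1 December 2026.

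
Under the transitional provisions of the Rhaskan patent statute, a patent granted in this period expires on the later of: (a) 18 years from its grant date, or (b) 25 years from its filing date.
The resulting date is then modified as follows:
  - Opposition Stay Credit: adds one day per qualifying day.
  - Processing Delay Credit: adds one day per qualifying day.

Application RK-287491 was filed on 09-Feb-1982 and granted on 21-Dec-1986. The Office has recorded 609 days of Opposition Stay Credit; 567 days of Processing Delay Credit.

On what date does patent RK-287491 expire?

April 30, 2010

(a) grant + 18 years → 21 December 2004.
(b) filing + 25 years → 9 February 2007.
Later of the two: 9 February 2007.
Opposition Stay Credit: +609 days → 10 October 2008.
Processing Delay Credit: +567 days → 30 April 2010.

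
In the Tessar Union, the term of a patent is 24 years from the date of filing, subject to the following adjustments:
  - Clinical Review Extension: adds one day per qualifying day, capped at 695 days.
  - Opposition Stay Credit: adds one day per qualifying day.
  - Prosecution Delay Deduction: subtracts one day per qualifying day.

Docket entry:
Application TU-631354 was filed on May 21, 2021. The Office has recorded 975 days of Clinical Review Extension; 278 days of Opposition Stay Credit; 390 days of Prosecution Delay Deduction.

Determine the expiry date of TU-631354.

Base term: filing date + 24 years → 21 May 2045.
Clinical Review Extension: 975 days claimed exceeds the 695-day cap, so +695 days → 16 April 2047.
Opposition Stay Credit: +278 days → 19 January 2048.
Prosecution Delay Deduction: −390 days → 25 December 2046.

December 25, 2046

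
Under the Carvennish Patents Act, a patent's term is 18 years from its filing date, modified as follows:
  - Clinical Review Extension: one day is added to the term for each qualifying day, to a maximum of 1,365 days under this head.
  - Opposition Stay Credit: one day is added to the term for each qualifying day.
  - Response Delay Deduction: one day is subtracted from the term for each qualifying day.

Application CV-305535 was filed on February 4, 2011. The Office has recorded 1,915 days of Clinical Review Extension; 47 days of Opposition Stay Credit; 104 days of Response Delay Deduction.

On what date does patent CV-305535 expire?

2032-09-04

Base term: filing date + 18 years → 4 February 2029.
Clinical Review Extension: 1915 days claimed exceeds the 1365-day cap, so +1365 days → 31 October 2032.
Opposition Stay Credit: +47 days → 17 December 2032.
Response Delay Deduction: −104 days → 4 September 2032.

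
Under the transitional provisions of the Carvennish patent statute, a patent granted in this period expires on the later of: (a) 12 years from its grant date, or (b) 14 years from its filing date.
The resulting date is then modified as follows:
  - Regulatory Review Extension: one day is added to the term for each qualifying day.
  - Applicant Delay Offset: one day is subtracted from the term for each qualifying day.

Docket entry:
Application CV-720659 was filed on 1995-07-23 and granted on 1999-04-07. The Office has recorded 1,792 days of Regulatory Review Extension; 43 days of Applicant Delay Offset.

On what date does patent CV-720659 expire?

(a) grant + 12 years → 7 April 2011.
(b) filing + 14 years → 23 July 2009.
Later of the two: 7 April 2011.
Regulatory Review Extension: +1792 days → 3 March 2016.
Applicant Delay Offset: −43 days → 20 January 2016.

2016-01-20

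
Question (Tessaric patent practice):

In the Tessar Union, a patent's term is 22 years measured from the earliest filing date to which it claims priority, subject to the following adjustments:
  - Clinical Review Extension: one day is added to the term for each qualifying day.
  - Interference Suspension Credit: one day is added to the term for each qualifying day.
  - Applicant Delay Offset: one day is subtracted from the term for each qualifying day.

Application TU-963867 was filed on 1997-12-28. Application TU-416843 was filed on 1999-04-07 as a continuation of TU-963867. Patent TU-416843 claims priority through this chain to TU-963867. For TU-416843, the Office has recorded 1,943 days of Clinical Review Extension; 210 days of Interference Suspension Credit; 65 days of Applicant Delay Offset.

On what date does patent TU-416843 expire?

September 15, 2025

Earliest priority filing: 28 December 1997.
Base term: 28 December 1997 + 22 years → 28 December 2019.
Clinical Review Extension: +1943 days → 23 April 2025.
Interference Suspension Credit: +210 days → 19 November 2025.
Applicant Delay Offset: −65 days → 15 September 2025.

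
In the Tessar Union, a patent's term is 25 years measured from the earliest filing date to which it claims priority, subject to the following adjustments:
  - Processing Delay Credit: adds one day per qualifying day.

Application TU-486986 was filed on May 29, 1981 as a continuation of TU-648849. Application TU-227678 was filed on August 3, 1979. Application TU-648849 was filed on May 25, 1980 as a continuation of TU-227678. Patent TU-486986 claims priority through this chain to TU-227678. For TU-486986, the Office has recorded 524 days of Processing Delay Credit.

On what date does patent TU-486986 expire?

Earliest priority filing: 3 August 1979.
Base term: 3 August 1979 + 25 years → 3 August 2004.
Processing Delay Credit: +524 days → 9 January 2006.

January 9, 2006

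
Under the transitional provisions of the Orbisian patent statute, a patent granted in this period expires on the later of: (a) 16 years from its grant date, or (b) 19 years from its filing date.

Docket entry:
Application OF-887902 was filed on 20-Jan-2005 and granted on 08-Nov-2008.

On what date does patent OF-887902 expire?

(a) grant + 16 years → 8 November 2024.
(b) filing + 19 years → 20 January 2024.
Later of the two: 8 November 2024.

2024-11-08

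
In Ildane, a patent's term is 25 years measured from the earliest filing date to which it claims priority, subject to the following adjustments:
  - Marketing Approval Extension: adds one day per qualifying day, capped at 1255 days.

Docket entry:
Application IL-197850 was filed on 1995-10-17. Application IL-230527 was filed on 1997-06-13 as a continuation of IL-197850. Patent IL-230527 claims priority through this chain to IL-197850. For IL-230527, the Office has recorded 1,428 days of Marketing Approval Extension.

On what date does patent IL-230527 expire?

Earliest priority filing: 17 October 1995.
Base term: 17 October 1995 + 25 years → 17 October 2020.
Marketing Approval Extension: 1428 days claimed exceeds the 1255-day cap, so +1255 days → 25 March 2024.

2024-03-25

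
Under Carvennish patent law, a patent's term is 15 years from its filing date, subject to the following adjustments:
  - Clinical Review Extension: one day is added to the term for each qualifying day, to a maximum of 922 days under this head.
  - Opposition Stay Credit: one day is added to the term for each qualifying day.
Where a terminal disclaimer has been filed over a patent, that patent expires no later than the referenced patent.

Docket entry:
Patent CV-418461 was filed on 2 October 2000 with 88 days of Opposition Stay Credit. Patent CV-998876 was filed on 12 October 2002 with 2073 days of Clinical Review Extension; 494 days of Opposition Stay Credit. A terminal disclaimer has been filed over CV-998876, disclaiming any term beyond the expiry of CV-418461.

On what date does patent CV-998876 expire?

December 29, 2015

Natural term of CV-998876:
  Base: filing + 15 years → 12 October 2017.
  Clinical Review Extension: 2073 days claimed exceeds the 922-day cap, so +922 days → 21 April 2020.
  Opposition Stay Credit: +494 days → 28 August 2021.
Expiry of referenced patent CV-418461:
  Base: filing + 15 years → 2 October 2015.
  Opposition Stay Credit: +88 days → 29 December 2015.
Terminal disclaimer: CV-998876 expires on the earlier of 28 August 2021 and 29 December 2015.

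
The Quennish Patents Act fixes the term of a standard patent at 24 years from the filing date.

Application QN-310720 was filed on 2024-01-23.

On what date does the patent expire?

2048-01-23

Filing date + 24 years → 23 January 2048.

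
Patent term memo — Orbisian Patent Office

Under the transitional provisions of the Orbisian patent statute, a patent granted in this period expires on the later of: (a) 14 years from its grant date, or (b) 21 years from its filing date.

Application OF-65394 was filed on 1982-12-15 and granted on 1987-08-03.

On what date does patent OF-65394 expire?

December 15, 2003

(a) grant + 14 years → 3 August 2001.
(b) filing + 21 years → 15 December 2003.
Later of the two: 15 December 2003.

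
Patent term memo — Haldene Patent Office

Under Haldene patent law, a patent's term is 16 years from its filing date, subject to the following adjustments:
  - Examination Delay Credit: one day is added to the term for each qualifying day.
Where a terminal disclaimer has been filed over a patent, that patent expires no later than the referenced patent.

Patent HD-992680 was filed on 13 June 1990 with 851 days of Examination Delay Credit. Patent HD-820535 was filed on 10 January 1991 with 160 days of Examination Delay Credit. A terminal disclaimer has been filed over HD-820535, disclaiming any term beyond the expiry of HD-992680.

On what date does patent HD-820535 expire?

Natural term of HD-820535:
  Base: filing + 16 years → 10 January 2007.
  Examination Delay Credit: +160 days → 19 June 2007.
Expiry of referenced patent HD-992680:
  Base: filing + 16 years → 13 June 2006.
  Examination Delay Credit: +851 days → 11 October 2008.
Terminal disclaimer: HD-820535 expires on the earlier of 19 June 2007 and 11 October 2008.

June 19, 2007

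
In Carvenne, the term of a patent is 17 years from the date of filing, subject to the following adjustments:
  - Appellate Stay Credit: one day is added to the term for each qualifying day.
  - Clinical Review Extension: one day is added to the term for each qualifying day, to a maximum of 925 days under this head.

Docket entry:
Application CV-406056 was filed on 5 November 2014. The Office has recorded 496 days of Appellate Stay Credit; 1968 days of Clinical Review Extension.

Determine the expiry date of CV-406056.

September 26, 2035

Base term: filing date + 17 years → 5 November 2031.
Appellate Stay Credit: +496 days → 15 March 2033.
Clinical Review Extension: 1968 days claimed exceeds the 925-day cap, so +925 days → 26 September 2035.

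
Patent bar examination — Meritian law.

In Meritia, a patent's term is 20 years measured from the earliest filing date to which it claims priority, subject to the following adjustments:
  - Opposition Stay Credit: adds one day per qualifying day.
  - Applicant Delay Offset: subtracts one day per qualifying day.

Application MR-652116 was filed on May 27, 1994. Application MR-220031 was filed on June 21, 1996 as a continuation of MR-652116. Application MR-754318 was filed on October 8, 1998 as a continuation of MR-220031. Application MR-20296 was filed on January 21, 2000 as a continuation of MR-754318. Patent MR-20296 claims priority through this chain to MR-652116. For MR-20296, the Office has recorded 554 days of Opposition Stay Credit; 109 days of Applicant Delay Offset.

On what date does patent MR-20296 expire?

Earliest priority filing: 27 May 1994.
Base term: 27 May 1994 + 20 years → 27 May 2014.
Opposition Stay Credit: +554 days → 2 December 2015.
Applicant Delay Offset: −109 days → 15 August 2015.

August 15, 2015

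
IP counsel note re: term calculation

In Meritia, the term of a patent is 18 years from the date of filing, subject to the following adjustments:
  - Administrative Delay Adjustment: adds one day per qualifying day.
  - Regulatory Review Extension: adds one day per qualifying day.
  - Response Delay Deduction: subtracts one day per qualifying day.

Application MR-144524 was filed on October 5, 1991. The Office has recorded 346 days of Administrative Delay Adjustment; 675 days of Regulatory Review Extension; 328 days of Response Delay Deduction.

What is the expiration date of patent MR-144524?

Base term: filing date + 18 years → 5 October 2009.
Administrative Delay Adjustment: +346 days → 16 September 2010.
Regulatory Review Extension: +675 days → 22 July 2012.
Response Delay Deduction: −328 days → 29 August 2011.

August 29, 2011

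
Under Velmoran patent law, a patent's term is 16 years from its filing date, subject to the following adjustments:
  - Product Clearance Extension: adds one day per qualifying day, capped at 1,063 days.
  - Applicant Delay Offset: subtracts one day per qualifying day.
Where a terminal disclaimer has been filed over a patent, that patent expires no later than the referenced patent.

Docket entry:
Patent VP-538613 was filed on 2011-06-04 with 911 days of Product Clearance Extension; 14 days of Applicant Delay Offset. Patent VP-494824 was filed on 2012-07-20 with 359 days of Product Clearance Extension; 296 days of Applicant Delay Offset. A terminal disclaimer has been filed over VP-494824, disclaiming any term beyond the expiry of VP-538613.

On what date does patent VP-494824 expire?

September 21, 2028

Natural term of VP-494824:
  Base: filing + 16 years → 20 July 2028.
  Product Clearance Extension: 359 days (within the 1063-day cap) → +359 days → 14 July 2029.
  Applicant Delay Offset: −296 days → 21 September 2028.
Expiry of referenced patent VP-538613:
  Base: filing + 16 years → 4 June 2027.
  Product Clearance Extension: 911 days (within the 1063-day cap) → +911 days → 1 December 2029.
  Applicant Delay Offset: −14 days → 17 November 2029.
Terminal disclaimer: VP-494824 expires on the earlier of 21 September 2028 and 17 November 2029.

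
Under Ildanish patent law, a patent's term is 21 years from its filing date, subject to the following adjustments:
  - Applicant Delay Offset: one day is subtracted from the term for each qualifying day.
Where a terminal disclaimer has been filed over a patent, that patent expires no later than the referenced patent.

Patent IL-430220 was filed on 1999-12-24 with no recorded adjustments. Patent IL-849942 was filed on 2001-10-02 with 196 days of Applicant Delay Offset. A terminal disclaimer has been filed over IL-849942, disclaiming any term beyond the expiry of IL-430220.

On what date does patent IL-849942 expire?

Natural term of IL-849942:
  Base: filing + 21 years → 2 October 2022.
  Applicant Delay Offset: −196 days → 20 March 2022.
Expiry of referenced patent IL-430220:
  Base: filing + 21 years → 24 December 2020.
Terminal disclaimer: IL-849942 expires on the earlier of 20 March 2022 and 24 December 2020.

December 24, 2020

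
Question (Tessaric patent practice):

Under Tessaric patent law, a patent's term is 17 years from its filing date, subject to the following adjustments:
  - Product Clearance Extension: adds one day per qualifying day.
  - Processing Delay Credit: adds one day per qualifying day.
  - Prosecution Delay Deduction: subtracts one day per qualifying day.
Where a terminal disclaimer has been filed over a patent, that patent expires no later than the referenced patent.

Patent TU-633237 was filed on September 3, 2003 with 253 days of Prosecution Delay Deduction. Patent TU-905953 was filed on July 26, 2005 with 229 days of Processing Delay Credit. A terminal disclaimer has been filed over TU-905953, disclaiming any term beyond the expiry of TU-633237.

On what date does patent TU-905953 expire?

2019-12-25

Natural term of TU-905953:
  Base: filing + 17 years → 26 July 2022.
  Processing Delay Credit: +229 days → 12 March 2023.
Expiry of referenced patent TU-633237:
  Base: filing + 17 years → 3 September 2020.
  Prosecution Delay Deduction: −253 days → 25 December 2019.
Terminal disclaimer: TU-905953 expires on the earlier of 12 March 2023 and 25 December 2019.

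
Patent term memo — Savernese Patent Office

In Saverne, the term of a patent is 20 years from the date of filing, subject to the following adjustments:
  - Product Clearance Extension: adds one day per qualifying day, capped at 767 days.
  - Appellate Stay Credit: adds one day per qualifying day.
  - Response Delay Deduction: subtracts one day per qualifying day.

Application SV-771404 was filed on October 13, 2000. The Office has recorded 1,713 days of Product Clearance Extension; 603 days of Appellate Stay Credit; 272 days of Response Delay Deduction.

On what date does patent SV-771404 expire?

Base term: filing date + 20 years → 13 October 2020.
Product Clearance Extension: 1713 days claimed exceeds the 767-day cap, so +767 days → 19 November 2022.
Appellate Stay Credit: +603 days → 14 July 2024.
Response Delay Deduction: −272 days → 16 October 2023.

2023-10-16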